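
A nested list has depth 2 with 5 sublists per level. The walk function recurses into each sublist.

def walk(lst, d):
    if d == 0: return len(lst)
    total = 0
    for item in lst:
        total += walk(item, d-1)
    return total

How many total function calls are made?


At depth 0 (root): 1 call
At depth 1: each of 1 parents calls walk on 5 children = 5 calls
At depth 2: each of 5 parents calls walk on 5 children = 25 calls
Total: 1 + 5 + 25 = 31

31


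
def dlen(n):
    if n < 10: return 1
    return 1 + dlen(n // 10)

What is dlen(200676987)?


dlen(200676987) = 1 + dlen(20067698)
dlen(20067698) = 1 + dlen(2006769)
dlen(2006769) = 1 + dlen(200676)
dlen(200676) = 1 + dlen(20067)
dlen(20067) = 1 + dlen(2006)
dlen(2006) = 1 + dlen(200)
dlen(200) = 1 + dlen(20)
dlen(20) = 1 + dlen(2)
dlen(2) = 1  (base case: 2 < 10)
Unwinding: 1 + 1 + 1 + 1 + 1 + 1 + 1 + 1 + 1 = 9

9


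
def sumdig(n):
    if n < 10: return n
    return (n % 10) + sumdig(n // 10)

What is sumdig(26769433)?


sumdig(26769433) = 3 + sumdig(2676943)
sumdig(2676943) = 3 + sumdig(267694)
sumdig(267694) = 4 + sumdig(26769)
sumdig(26769) = 9 + sumdig(2676)
sumdig(2676) = 6 + sumdig(267)
sumdig(267) = 7 + sumdig(26)
sumdig(26) = 6 + sumdig(2)
sumdig(2) = 2  (base case)
Total: 3 + 3 + 4 + 9 + 6 + 7 + 6 + 2 = 40

40


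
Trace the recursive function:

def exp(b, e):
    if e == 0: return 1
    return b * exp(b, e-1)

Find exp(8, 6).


exp(8, 6)
= 8 * exp(8, 5)
= 8 * 8 * exp(8, 4)
= 8 * 8 * 8 * exp(8, 3)
= 8 * 8 * 8 * 8 * exp(8, 2)
= 8 * 8 * 8 * 8 * 8 * exp(8, 1)
= 8 * 8 * 8 * 8 * 8 * 8 * exp(8, 0)
= 8 * 8 * 8 * 8 * 8 * 8 * 1
= 262144

262144


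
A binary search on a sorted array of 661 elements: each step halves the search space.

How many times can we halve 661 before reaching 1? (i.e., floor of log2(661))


661 / 2 = 330
330 / 2 = 165
165 / 2 = 82
82 / 2 = 41
41 / 2 = 20
20 / 2 = 10
10 / 2 = 5
5 / 2 = 2
2 / 2 = 1
Reached 1 after 9 halvings

9


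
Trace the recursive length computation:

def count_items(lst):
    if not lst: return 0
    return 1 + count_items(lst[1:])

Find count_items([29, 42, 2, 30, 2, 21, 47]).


count_items([29, 42, 2, 30, 2, 21, 47]) = 1 + count_items([42, 2, 30, 2, 21, 47])
count_items([42, 2, 30, 2, 21, 47]) = 1 + count_items([2, 30, 2, 21, 47])
count_items([2, 30, 2, 21, 47]) = 1 + count_items([30, 2, 21, 47])
count_items([30, 2, 21, 47]) = 1 + count_items([2, 21, 47])
count_items([2, 21, 47]) = 1 + count_items([21, 47])
count_items([21, 47]) = 1 + count_items([47])
count_items([47]) = 1 + count_items([])
count_items([]) = 0  (base case)
Unwinding: 1 + 1 + 1 + 1 + 1 + 1 + 1 + 0 = 7

7


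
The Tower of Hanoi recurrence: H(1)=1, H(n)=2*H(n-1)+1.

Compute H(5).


H(5) = 2 * H(4) + 1
H(4) = 2 * H(3) + 1
H(3) = 2 * H(2) + 1
H(2) = 2 * H(1) + 1
H(1) = 1  (base case)
H(2) = 2 * 1 + 1 = 3
H(3) = 2 * 3 + 1 = 7
H(4) = 2 * 7 + 1 = 15
H(5) = 2 * 15 + 1 = 31

31


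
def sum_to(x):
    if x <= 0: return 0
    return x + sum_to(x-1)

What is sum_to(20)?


sum_to(20)
= 20 + 19 + 18 + 17 + 16 + 15 + 14 + 13 + 12 + 11 + 10 + 9 + 8 + 7 + 6 + 5 + 4 + 3 + 2 + 1 + sum_to(0)
= 20 + 19 + 18 + 17 + 16 + 15 + 14 + 13 + 12 + 11 + 10 + 9 + 8 + 7 + 6 + 5 + 4 + 3 + 2 + 1 + 0
= 210

210


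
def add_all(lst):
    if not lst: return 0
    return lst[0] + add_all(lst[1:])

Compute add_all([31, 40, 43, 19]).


add_all([31, 40, 43, 19]) = 31 + add_all([40, 43, 19])
add_all([40, 43, 19]) = 40 + add_all([43, 19])
add_all([43, 19]) = 43 + add_all([19])
add_all([19]) = 19 + add_all([])
add_all([]) = 0  (base case)
Total: 31 + 40 + 43 + 19 + 0 = 133

133


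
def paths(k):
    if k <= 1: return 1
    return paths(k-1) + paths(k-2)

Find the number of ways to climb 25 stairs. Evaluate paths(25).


Building up from base cases:
paths(0) = 1
paths(1) = 1
paths(2) = paths(1) + paths(0) = 1 + 1 = 2
paths(3) = paths(2) + paths(1) = 2 + 1 = 3
paths(4) = paths(3) + paths(2) = 3 + 2 = 5
paths(5) = paths(4) + paths(3) = 5 + 3 = 8
paths(6) = paths(5) + paths(4) = 8 + 5 = 13
paths(7) = paths(6) + paths(5) = 13 + 8 = 21
paths(8) = paths(7) + paths(6) = 21 + 13 = 34
paths(9) = paths(8) + paths(7) = 34 + 21 = 55
paths(10) = paths(9) + paths(8) = 55 + 34 = 89
paths(11) = paths(10) + paths(9) = 89 + 55 = 144
paths(12) = paths(11) + paths(10) = 144 + 89 = 233
paths(13) = paths(12) + paths(11) = 233 + 144 = 377
paths(14) = paths(13) + paths(12) = 377 + 233 = 610
paths(15) = paths(14) + paths(13) = 610 + 377 = 987
paths(16) = paths(15) + paths(14) = 987 + 610 = 1597
paths(17) = paths(16) + paths(15) = 1597 + 987 = 2584
paths(18) = paths(17) + paths(16) = 2584 + 1597 = 4181
paths(19) = paths(18) + paths(17) = 4181 + 2584 = 6765
paths(20) = paths(19) + paths(18) = 6765 + 4181 = 10946
paths(21) = paths(20) + paths(19) = 10946 + 6765 = 17711
paths(22) = paths(21) + paths(20) = 17711 + 10946 = 28657
paths(23) = paths(22) + paths(21) = 28657 + 17711 = 46368
paths(24) = paths(23) + paths(22) = 46368 + 28657 = 75025
paths(25) = paths(24) + paths(23) = 75025 + 46368 = 121393

121393


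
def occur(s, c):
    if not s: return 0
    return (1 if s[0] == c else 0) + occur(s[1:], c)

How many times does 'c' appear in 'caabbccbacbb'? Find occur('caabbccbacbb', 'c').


s[0]='c' == 'c' -> 1
s[0]='a' != 'c' -> 0
s[0]='a' != 'c' -> 0
s[0]='b' != 'c' -> 0
s[0]='b' != 'c' -> 0
s[0]='c' == 'c' -> 1
s[0]='c' == 'c' -> 1
s[0]='b' != 'c' -> 0
s[0]='a' != 'c' -> 0
s[0]='c' == 'c' -> 1
s[0]='b' != 'c' -> 0
s[0]='b' != 'c' -> 0
Sum: 1 + 0 + 0 + 0 + 0 + 1 + 1 + 0 + 0 + 1 + 0 + 0 = 4

4


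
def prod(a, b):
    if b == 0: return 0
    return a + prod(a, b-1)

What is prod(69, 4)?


prod(69, 4) = 69 + prod(69, 3)
prod(69, 3) = 69 + prod(69, 2)
prod(69, 2) = 69 + prod(69, 1)
prod(69, 1) = 69 + prod(69, 0)
prod(69, 0) = 0  (base case)
Total: 69 + 69 + 69 + 69 + 0 = 276

276


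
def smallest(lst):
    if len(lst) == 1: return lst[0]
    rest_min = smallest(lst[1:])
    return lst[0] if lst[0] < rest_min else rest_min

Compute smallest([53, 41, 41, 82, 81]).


smallest([53, 41, 41, 82, 81]): compare 53 with smallest([41, 41, 82, 81])
smallest([41, 41, 82, 81]): compare 41 with smallest([41, 82, 81])
smallest([41, 82, 81]): compare 41 with smallest([82, 81])
smallest([82, 81]): compare 82 with smallest([81])
smallest([81]) = 81  (base case)
Compare 82 with 81 -> 81
Compare 41 with 81 -> 41
Compare 41 with 41 -> 41
Compare 53 with 41 -> 41

41


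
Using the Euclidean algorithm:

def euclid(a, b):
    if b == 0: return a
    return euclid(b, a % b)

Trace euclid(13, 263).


euclid(13, 263) = euclid(263, 13)
euclid(263, 13) = euclid(13, 3)
euclid(13, 3) = euclid(3, 1)
euclid(3, 1) = euclid(1, 0)
euclid(1, 0) = 1  (base case)

1


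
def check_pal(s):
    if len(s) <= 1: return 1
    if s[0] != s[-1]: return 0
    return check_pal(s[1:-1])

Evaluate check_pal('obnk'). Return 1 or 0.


check_pal('obnk'): s[0]='o' != s[-1]='k' -> return 0
Result: 0 (not a palindrome)

0


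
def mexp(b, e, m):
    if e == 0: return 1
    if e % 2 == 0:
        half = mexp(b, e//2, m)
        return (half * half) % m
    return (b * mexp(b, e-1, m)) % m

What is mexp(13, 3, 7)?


mexp(13, 3, 7): e is odd, compute mexp(13, 2, 7)
  mexp(13, 2, 7): e is even, compute mexp(13, 1, 7)
    mexp(13, 1, 7): e is odd, compute mexp(13, 0, 7)
      mexp(13, 0, 7) = 1
    (13 * 1) % 7 = 6
  half=6, (6*6) % 7 = 1
(13 * 1) % 7 = 6

6


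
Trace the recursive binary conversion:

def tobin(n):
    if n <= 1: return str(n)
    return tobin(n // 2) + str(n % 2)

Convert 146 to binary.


tobin(146) = tobin(73) + '0'
tobin(73) = tobin(36) + '1'
tobin(36) = tobin(18) + '0'
tobin(18) = tobin(9) + '0'
tobin(9) = tobin(4) + '1'
tobin(4) = tobin(2) + '0'
tobin(2) = tobin(1) + '0'
tobin(1) = '1'  (base case)
Concatenating: '1' + '0' + '0' + '1' + '0' + '0' + '1' + '0' = '10010010'

10010010


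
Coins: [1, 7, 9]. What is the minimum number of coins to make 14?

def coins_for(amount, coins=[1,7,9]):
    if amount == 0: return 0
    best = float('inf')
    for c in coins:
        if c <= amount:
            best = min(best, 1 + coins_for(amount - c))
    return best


Building up with DP:
coins_for(0) = 0
coins_for(1) = min(1+coins_for(0)=1+0=1) = 1
coins_for(2) = min(1+coins_for(1)=1+1=2) = 2
coins_for(3) = min(1+coins_for(2)=1+2=3) = 3
coins_for(4) = min(1+coins_for(3)=1+3=4) = 4
coins_for(5) = min(1+coins_for(4)=1+4=5) = 5
coins_for(6) = min(1+coins_for(5)=1+5=6) = 6
coins_for(7) = min(1+coins_for(6)=1+6=7, 1+coins_for(0)=1+0=1) = 1
coins_for(8) = min(1+coins_for(7)=1+1=2, 1+coins_for(1)=1+1=2) = 2
coins_for(9) = min(1+coins_for(8)=1+2=3, 1+coins_for(2)=1+2=3, 1+coins_for(0)=1+0=1) = 1
coins_for(10) = min(1+coins_for(9)=1+1=2, 1+coins_for(3)=1+3=4, 1+coins_for(1)=1+1=2) = 2
coins_for(11) = min(1+coins_for(10)=1+2=3, 1+coins_for(4)=1+4=5, 1+coins_for(2)=1+2=3) = 3
coins_for(12) = min(1+coins_for(11)=1+3=4, 1+coins_for(5)=1+5=6, 1+coins_for(3)=1+3=4) = 4
coins_for(13) = min(1+coins_for(12)=1+4=5, 1+coins_for(6)=1+6=7, 1+coins_for(4)=1+4=5) = 5
coins_for(14) = min(1+coins_for(13)=1+5=6, 1+coins_for(7)=1+1=2, 1+coins_for(5)=1+5=6) = 2

2


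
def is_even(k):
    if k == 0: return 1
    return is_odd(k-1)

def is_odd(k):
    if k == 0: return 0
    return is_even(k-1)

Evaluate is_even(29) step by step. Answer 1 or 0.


is_even(29) = is_odd(28)
is_odd(28) = is_even(27)
is_even(27) = is_odd(26)
is_odd(26) = is_even(25)
is_even(25) = is_odd(24)
is_odd(24) = is_even(23)
is_even(23) = is_odd(22)
is_odd(22) = is_even(21)
is_even(21) = is_odd(20)
is_odd(20) = is_even(19)
is_even(19) = is_odd(18)
is_odd(18) = is_even(17)
is_even(17) = is_odd(16)
is_odd(16) = is_even(15)
is_even(15) = is_odd(14)
is_odd(14) = is_even(13)
is_even(13) = is_odd(12)
is_odd(12) = is_even(11)
is_even(11) = is_odd(10)
is_odd(10) = is_even(9)
is_even(9) = is_odd(8)
is_odd(8) = is_even(7)
is_even(7) = is_odd(6)
is_odd(6) = is_even(5)
is_even(5) = is_odd(4)
is_odd(4) = is_even(3)
is_even(3) = is_odd(2)
is_odd(2) = is_even(1)
is_even(1) = is_odd(0)
is_odd(0) = 0  (base case)
Result: 0

0


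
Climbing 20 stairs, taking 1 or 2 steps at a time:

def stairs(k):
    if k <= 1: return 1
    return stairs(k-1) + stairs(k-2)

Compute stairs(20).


Building up from base cases:
stairs(0) = 1
stairs(1) = 1
stairs(2) = stairs(1) + stairs(0) = 1 + 1 = 2
stairs(3) = stairs(2) + stairs(1) = 2 + 1 = 3
stairs(4) = stairs(3) + stairs(2) = 3 + 2 = 5
stairs(5) = stairs(4) + stairs(3) = 5 + 3 = 8
stairs(6) = stairs(5) + stairs(4) = 8 + 5 = 13
stairs(7) = stairs(6) + stairs(5) = 13 + 8 = 21
stairs(8) = stairs(7) + stairs(6) = 21 + 13 = 34
stairs(9) = stairs(8) + stairs(7) = 34 + 21 = 55
stairs(10) = stairs(9) + stairs(8) = 55 + 34 = 89
stairs(11) = stairs(10) + stairs(9) = 89 + 55 = 144
stairs(12) = stairs(11) + stairs(10) = 144 + 89 = 233
stairs(13) = stairs(12) + stairs(11) = 233 + 144 = 377
stairs(14) = stairs(13) + stairs(12) = 377 + 233 = 610
stairs(15) = stairs(14) + stairs(13) = 610 + 377 = 987
stairs(16) = stairs(15) + stairs(14) = 987 + 610 = 1597
stairs(17) = stairs(16) + stairs(15) = 1597 + 987 = 2584
stairs(18) = stairs(17) + stairs(16) = 2584 + 1597 = 4181
stairs(19) = stairs(18) + stairs(17) = 4181 + 2584 = 6765
stairs(20) = stairs(19) + stairs(18) = 6765 + 4181 = 10946

10946


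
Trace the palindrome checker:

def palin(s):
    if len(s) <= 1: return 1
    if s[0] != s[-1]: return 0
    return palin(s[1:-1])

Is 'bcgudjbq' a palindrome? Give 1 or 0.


palin('bcgudjbq'): s[0]='b' != s[-1]='q' -> return 0
Result: 0 (not a palindrome)

0


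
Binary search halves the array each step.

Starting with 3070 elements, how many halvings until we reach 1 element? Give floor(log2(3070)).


3070 / 2 = 1535
1535 / 2 = 767
767 / 2 = 383
383 / 2 = 191
191 / 2 = 95
95 / 2 = 47
47 / 2 = 23
23 / 2 = 11
11 / 2 = 5
5 / 2 = 2
2 / 2 = 1
Reached 1 after 11 halvings

11


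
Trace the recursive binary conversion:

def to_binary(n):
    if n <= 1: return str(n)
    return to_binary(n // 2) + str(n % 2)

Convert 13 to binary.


to_binary(13) = to_binary(6) + '1'
to_binary(6) = to_binary(3) + '0'
to_binary(3) = to_binary(1) + '1'
to_binary(1) = '1'  (base case)
Concatenating: '1' + '1' + '0' + '1' = '1101'

1101


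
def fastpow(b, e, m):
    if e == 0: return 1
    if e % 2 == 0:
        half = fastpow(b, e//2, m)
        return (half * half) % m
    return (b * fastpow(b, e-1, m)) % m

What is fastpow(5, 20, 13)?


fastpow(5, 20, 13): e is even, compute fastpow(5, 10, 13)
  fastpow(5, 10, 13): e is even, compute fastpow(5, 5, 13)
    fastpow(5, 5, 13): e is odd, compute fastpow(5, 4, 13)
      fastpow(5, 4, 13): e is even, compute fastpow(5, 2, 13)
        fastpow(5, 2, 13): e is even, compute fastpow(5, 1, 13)
          fastpow(5, 1, 13): e is odd, compute fastpow(5, 0, 13)
          fastpow(5, 0, 13) = 1
          (5 * 1) % 13 = 5
        half=5, (5*5) % 13 = 12
      half=12, (12*12) % 13 = 1
    (5 * 1) % 13 = 5
  half=5, (5*5) % 13 = 12
half=12, (12*12) % 13 = 1

1


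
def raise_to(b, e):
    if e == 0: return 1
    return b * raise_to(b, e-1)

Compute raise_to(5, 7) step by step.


raise_to(5, 7)
= 5 * raise_to(5, 6)
= 5 * 5 * raise_to(5, 5)
= 5 * 5 * 5 * raise_to(5, 4)
= 5 * 5 * 5 * 5 * raise_to(5, 3)
= 5 * 5 * 5 * 5 * 5 * raise_to(5, 2)
= 5 * 5 * 5 * 5 * 5 * 5 * raise_to(5, 1)
= 5 * 5 * 5 * 5 * 5 * 5 * 5 * raise_to(5, 0)
= 5 * 5 * 5 * 5 * 5 * 5 * 5 * 1
= 78125

78125


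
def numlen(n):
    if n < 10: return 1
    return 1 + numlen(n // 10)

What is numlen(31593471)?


numlen(31593471) = 1 + numlen(3159347)
numlen(3159347) = 1 + numlen(315934)
numlen(315934) = 1 + numlen(31593)
numlen(31593) = 1 + numlen(3159)
numlen(3159) = 1 + numlen(315)
numlen(315) = 1 + numlen(31)
numlen(31) = 1 + numlen(3)
numlen(3) = 1  (base case: 3 < 10)
Unwinding: 1 + 1 + 1 + 1 + 1 + 1 + 1 + 1 = 8

8


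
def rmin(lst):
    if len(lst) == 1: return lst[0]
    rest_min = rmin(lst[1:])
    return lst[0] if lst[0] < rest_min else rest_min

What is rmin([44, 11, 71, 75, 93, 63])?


rmin([44, 11, 71, 75, 93, 63]): compare 44 with rmin([11, 71, 75, 93, 63])
rmin([11, 71, 75, 93, 63]): compare 11 with rmin([71, 75, 93, 63])
rmin([71, 75, 93, 63]): compare 71 with rmin([75, 93, 63])
rmin([75, 93, 63]): compare 75 with rmin([93, 63])
rmin([93, 63]): compare 93 with rmin([63])
rmin([63]) = 63  (base case)
Compare 93 with 63 -> 63
Compare 75 with 63 -> 63
Compare 71 with 63 -> 63
Compare 11 with 63 -> 11
Compare 44 with 11 -> 11

11


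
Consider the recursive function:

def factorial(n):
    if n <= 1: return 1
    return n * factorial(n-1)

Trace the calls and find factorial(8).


factorial(8)
= 8 * factorial(7)
= 8 * 7 * factorial(6)
= 8 * 7 * 6 * factorial(5)
= 8 * 7 * 6 * 5 * factorial(4)
= 8 * 7 * 6 * 5 * 4 * factorial(3)
= 8 * 7 * 6 * 5 * 4 * 3 * factorial(2)
= 8 * 7 * 6 * 5 * 4 * 3 * 2 * factorial(1)
= 8 * 7 * 6 * 5 * 4 * 3 * 2 * 1
= 40320

40320


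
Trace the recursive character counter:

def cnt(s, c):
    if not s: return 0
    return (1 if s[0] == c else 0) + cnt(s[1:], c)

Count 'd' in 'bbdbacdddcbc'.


s[0]='b' != 'd' -> 0
s[0]='b' != 'd' -> 0
s[0]='d' == 'd' -> 1
s[0]='b' != 'd' -> 0
s[0]='a' != 'd' -> 0
s[0]='c' != 'd' -> 0
s[0]='d' == 'd' -> 1
s[0]='d' == 'd' -> 1
s[0]='d' == 'd' -> 1
s[0]='c' != 'd' -> 0
s[0]='b' != 'd' -> 0
s[0]='c' != 'd' -> 0
Sum: 0 + 0 + 1 + 0 + 0 + 0 + 1 + 1 + 1 + 0 + 0 + 0 = 4

4


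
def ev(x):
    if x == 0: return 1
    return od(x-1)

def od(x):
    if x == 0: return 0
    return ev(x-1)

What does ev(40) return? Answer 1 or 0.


ev(40) = od(39)
od(39) = ev(38)
ev(38) = od(37)
od(37) = ev(36)
ev(36) = od(35)
od(35) = ev(34)
ev(34) = od(33)
od(33) = ev(32)
ev(32) = od(31)
od(31) = ev(30)
ev(30) = od(29)
od(29) = ev(28)
ev(28) = od(27)
od(27) = ev(26)
ev(26) = od(25)
od(25) = ev(24)
ev(24) = od(23)
od(23) = ev(22)
ev(22) = od(21)
od(21) = ev(20)
ev(20) = od(19)
od(19) = ev(18)
ev(18) = od(17)
od(17) = ev(16)
ev(16) = od(15)
od(15) = ev(14)
ev(14) = od(13)
od(13) = ev(12)
ev(12) = od(11)
od(11) = ev(10)
ev(10) = od(9)
od(9) = ev(8)
ev(8) = od(7)
od(7) = ev(6)
ev(6) = od(5)
od(5) = ev(4)
ev(4) = od(3)
od(3) = ev(2)
ev(2) = od(1)
od(1) = ev(0)
ev(0) = 1  (base case)
Result: 1

1


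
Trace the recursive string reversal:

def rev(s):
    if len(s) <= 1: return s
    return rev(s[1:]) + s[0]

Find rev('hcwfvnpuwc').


rev('hcwfvnpuwc') = rev('cwfvnpuwc') + 'h'
rev('cwfvnpuwc') = rev('wfvnpuwc') + 'c'
rev('wfvnpuwc') = rev('fvnpuwc') + 'w'
rev('fvnpuwc') = rev('vnpuwc') + 'f'
rev('vnpuwc') = rev('npuwc') + 'v'
rev('npuwc') = rev('puwc') + 'n'
rev('puwc') = rev('uwc') + 'p'
rev('uwc') = rev('wc') + 'u'
rev('wc') = rev('c') + 'w'
rev('c') = 'c'  (base case)
Concatenating: 'c' + 'w' + 'u' + 'p' + 'n' + 'v' + 'f' + 'w' + 'c' + 'h' = 'cwupnvfwch'

cwupnvfwch


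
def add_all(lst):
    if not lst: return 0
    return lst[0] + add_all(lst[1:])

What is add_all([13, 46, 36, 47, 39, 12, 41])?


add_all([13, 46, 36, 47, 39, 12, 41]) = 13 + add_all([46, 36, 47, 39, 12, 41])
add_all([46, 36, 47, 39, 12, 41]) = 46 + add_all([36, 47, 39, 12, 41])
add_all([36, 47, 39, 12, 41]) = 36 + add_all([47, 39, 12, 41])
add_all([47, 39, 12, 41]) = 47 + add_all([39, 12, 41])
add_all([39, 12, 41]) = 39 + add_all([12, 41])
add_all([12, 41]) = 12 + add_all([41])
add_all([41]) = 41 + add_all([])
add_all([]) = 0  (base case)
Total: 13 + 46 + 36 + 47 + 39 + 12 + 41 + 0 = 234

234


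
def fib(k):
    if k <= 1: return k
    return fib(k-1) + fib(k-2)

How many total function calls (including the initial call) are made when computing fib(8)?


Let C(n) = total calls for fib(n)
C(0) = 1, C(1) = 1
C(2) = 1 + C(1) + C(0) = 1 + 1 + 1 = 3
C(3) = 1 + C(2) + C(1) = 1 + 3 + 1 = 5
C(4) = 1 + C(3) + C(2) = 1 + 5 + 3 = 9
C(5) = 1 + C(4) + C(3) = 1 + 9 + 5 = 15
C(6) = 1 + C(5) + C(4) = 1 + 15 + 9 = 25
C(7) = 1 + C(6) + C(5) = 1 + 25 + 15 = 41
C(8) = 1 + C(7) + C(6) = 1 + 41 + 25 = 67

67


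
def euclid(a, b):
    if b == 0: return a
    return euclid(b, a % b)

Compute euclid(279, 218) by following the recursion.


euclid(279, 218) = euclid(218, 61)
euclid(218, 61) = euclid(61, 35)
euclid(61, 35) = euclid(35, 26)
euclid(35, 26) = euclid(26, 9)
euclid(26, 9) = euclid(9, 8)
euclid(9, 8) = euclid(8, 1)
euclid(8, 1) = euclid(1, 0)
euclid(1, 0) = 1  (base case)

1


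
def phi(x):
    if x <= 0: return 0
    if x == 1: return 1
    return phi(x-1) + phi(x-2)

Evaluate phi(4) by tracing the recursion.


Computing phi(4) bottom-up:
phi(0) = 0
phi(1) = 1
phi(2) = phi(1) + phi(0) = 1 + 0 = 1
phi(3) = phi(2) + phi(1) = 1 + 1 = 2
phi(4) = phi(3) + phi(2) = 2 + 1 = 3

3


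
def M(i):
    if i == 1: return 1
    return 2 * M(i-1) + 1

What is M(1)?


M(1) = 1  (base case)

1


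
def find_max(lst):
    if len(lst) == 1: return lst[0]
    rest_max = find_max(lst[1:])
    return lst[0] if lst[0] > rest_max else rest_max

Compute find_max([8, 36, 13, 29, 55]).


find_max([8, 36, 13, 29, 55]): compare 8 with find_max([36, 13, 29, 55])
find_max([36, 13, 29, 55]): compare 36 with find_max([13, 29, 55])
find_max([13, 29, 55]): compare 13 with find_max([29, 55])
find_max([29, 55]): compare 29 with find_max([55])
find_max([55]) = 55  (base case)
Compare 29 with 55 -> 55
Compare 13 with 55 -> 55
Compare 36 with 55 -> 55
Compare 8 with 55 -> 55

55


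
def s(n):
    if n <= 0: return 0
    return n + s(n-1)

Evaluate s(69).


s(69)
= 69 + 68 + 67 + 66 + 65 + 64 + 63 + 62 + 61 + 60 + 59 + 58 + 57 + 56 + 55 + 54 + 53 + 52 + 51 + 50 + 49 + 48 + 47 + 46 + 45 + 44 + 43 + 42 + 41 + 40 + 39 + 38 + 37 + 36 + 35 + 34 + 33 + 32 + 31 + 30 + 29 + 28 + 27 + 26 + 25 + 24 + 23 + 22 + 21 + 20 + 19 + 18 + 17 + 16 + 15 + 14 + 13 + 12 + 11 + 10 + 9 + 8 + 7 + 6 + 5 + 4 + 3 + 2 + 1 + s(0)
= 69 + 68 + 67 + 66 + 65 + 64 + 63 + 62 + 61 + 60 + 59 + 58 + 57 + 56 + 55 + 54 + 53 + 52 + 51 + 50 + 49 + 48 + 47 + 46 + 45 + 44 + 43 + 42 + 41 + 40 + 39 + 38 + 37 + 36 + 35 + 34 + 33 + 32 + 31 + 30 + 29 + 28 + 27 + 26 + 25 + 24 + 23 + 22 + 21 + 20 + 19 + 18 + 17 + 16 + 15 + 14 + 13 + 12 + 11 + 10 + 9 + 8 + 7 + 6 + 5 + 4 + 3 + 2 + 1 + 0
= 2415

2415


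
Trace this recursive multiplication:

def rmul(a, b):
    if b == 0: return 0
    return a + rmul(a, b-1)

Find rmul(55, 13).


rmul(55, 13) = 55 + rmul(55, 12)
rmul(55, 12) = 55 + rmul(55, 11)
rmul(55, 11) = 55 + rmul(55, 10)
rmul(55, 10) = 55 + rmul(55, 9)
rmul(55, 9) = 55 + rmul(55, 8)
rmul(55, 8) = 55 + rmul(55, 7)
rmul(55, 7) = 55 + rmul(55, 6)
rmul(55, 6) = 55 + rmul(55, 5)
rmul(55, 5) = 55 + rmul(55, 4)
rmul(55, 4) = 55 + rmul(55, 3)
rmul(55, 3) = 55 + rmul(55, 2)
rmul(55, 2) = 55 + rmul(55, 1)
rmul(55, 1) = 55 + rmul(55, 0)
rmul(55, 0) = 0  (base case)
Total: 55 + 55 + 55 + 55 + 55 + 55 + 55 + 55 + 55 + 55 + 55 + 55 + 55 + 0 = 715

715


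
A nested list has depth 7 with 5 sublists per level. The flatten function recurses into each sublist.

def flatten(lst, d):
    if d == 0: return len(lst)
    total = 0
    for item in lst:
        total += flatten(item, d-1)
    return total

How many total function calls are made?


At depth 0 (root): 1 call
At depth 1: each of 1 parents calls flatten on 5 children = 5 calls
At depth 2: each of 5 parents calls flatten on 5 children = 25 calls
At depth 3: each of 25 parents calls flatten on 5 children = 125 calls
At depth 4: each of 125 parents calls flatten on 5 children = 625 calls
At depth 5: each of 625 parents calls flatten on 5 children = 3125 calls
At depth 6: each of 3125 parents calls flatten on 5 children = 15625 calls
At depth 7: each of 15625 parents calls flatten on 5 children = 78125 calls
Total: 1 + 5 + 25 + 125 + 625 + 3125 + 15625 + 78125 = 97656

97656


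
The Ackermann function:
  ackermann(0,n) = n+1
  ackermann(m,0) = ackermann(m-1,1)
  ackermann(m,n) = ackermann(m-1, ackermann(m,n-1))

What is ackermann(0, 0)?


ackermann(0, 0) = 1
Result: ackermann(0, 0) = 1

1


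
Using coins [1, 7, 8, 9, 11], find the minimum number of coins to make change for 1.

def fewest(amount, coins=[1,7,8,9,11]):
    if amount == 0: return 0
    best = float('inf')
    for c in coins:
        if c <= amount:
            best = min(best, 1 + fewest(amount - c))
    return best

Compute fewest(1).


Building up with DP:
fewest(0) = 0
fewest(1) = min(1+fewest(0)=1+0=1) = 1

1


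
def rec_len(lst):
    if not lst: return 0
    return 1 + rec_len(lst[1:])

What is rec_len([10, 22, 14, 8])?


rec_len([10, 22, 14, 8]) = 1 + rec_len([22, 14, 8])
rec_len([22, 14, 8]) = 1 + rec_len([14, 8])
rec_len([14, 8]) = 1 + rec_len([8])
rec_len([8]) = 1 + rec_len([])
rec_len([]) = 0  (base case)
Unwinding: 1 + 1 + 1 + 1 + 0 = 4

4


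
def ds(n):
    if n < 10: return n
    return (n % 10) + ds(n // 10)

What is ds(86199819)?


ds(86199819) = 9 + ds(8619981)
ds(8619981) = 1 + ds(861998)
ds(861998) = 8 + ds(86199)
ds(86199) = 9 + ds(8619)
ds(8619) = 9 + ds(861)
ds(861) = 1 + ds(86)
ds(86) = 6 + ds(8)
ds(8) = 8  (base case)
Total: 9 + 1 + 8 + 9 + 9 + 1 + 6 + 8 = 51

51


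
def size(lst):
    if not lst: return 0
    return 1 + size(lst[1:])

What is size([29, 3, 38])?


size([29, 3, 38]) = 1 + size([3, 38])
size([3, 38]) = 1 + size([38])
size([38]) = 1 + size([])
size([]) = 0  (base case)
Unwinding: 1 + 1 + 1 + 0 = 3

3


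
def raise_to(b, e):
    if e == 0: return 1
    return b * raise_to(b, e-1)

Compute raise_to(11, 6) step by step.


raise_to(11, 6)
= 11 * raise_to(11, 5)
= 11 * 11 * raise_to(11, 4)
= 11 * 11 * 11 * raise_to(11, 3)
= 11 * 11 * 11 * 11 * raise_to(11, 2)
= 11 * 11 * 11 * 11 * 11 * raise_to(11, 1)
= 11 * 11 * 11 * 11 * 11 * 11 * raise_to(11, 0)
= 11 * 11 * 11 * 11 * 11 * 11 * 1
= 1771561

1771561


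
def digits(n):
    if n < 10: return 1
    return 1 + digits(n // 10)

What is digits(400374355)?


digits(400374355) = 1 + digits(40037435)
digits(40037435) = 1 + digits(4003743)
digits(4003743) = 1 + digits(400374)
digits(400374) = 1 + digits(40037)
digits(40037) = 1 + digits(4003)
digits(4003) = 1 + digits(400)
digits(400) = 1 + digits(40)
digits(40) = 1 + digits(4)
digits(4) = 1  (base case: 4 < 10)
Unwinding: 1 + 1 + 1 + 1 + 1 + 1 + 1 + 1 + 1 = 9

9


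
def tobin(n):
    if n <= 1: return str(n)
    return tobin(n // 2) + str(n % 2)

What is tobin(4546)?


tobin(4546) = tobin(2273) + '0'
tobin(2273) = tobin(1136) + '1'
tobin(1136) = tobin(568) + '0'
tobin(568) = tobin(284) + '0'
tobin(284) = tobin(142) + '0'
tobin(142) = tobin(71) + '0'
tobin(71) = tobin(35) + '1'
tobin(35) = tobin(17) + '1'
tobin(17) = tobin(8) + '1'
tobin(8) = tobin(4) + '0'
tobin(4) = tobin(2) + '0'
tobin(2) = tobin(1) + '0'
tobin(1) = '1'  (base case)
Concatenating: '1' + '0' + '0' + '0' + '1' + '1' + '1' + '0' + '0' + '0' + '0' + '1' + '0' = '1000111000010'

1000111000010


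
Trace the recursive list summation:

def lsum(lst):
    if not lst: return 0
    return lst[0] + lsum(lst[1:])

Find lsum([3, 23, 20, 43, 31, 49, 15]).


lsum([3, 23, 20, 43, 31, 49, 15]) = 3 + lsum([23, 20, 43, 31, 49, 15])
lsum([23, 20, 43, 31, 49, 15]) = 23 + lsum([20, 43, 31, 49, 15])
lsum([20, 43, 31, 49, 15]) = 20 + lsum([43, 31, 49, 15])
lsum([43, 31, 49, 15]) = 43 + lsum([31, 49, 15])
lsum([31, 49, 15]) = 31 + lsum([49, 15])
lsum([49, 15]) = 49 + lsum([15])
lsum([15]) = 15 + lsum([])
lsum([]) = 0  (base case)
Total: 3 + 23 + 20 + 43 + 31 + 49 + 15 + 0 = 184

184


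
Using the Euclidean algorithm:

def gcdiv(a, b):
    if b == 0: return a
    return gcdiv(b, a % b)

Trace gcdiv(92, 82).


gcdiv(92, 82) = gcdiv(82, 10)
gcdiv(82, 10) = gcdiv(10, 2)
gcdiv(10, 2) = gcdiv(2, 0)
gcdiv(2, 0) = 2  (base case)

2


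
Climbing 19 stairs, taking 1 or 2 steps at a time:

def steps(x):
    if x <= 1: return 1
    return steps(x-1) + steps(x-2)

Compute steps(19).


Building up from base cases:
steps(0) = 1
steps(1) = 1
steps(2) = steps(1) + steps(0) = 1 + 1 = 2
steps(3) = steps(2) + steps(1) = 2 + 1 = 3
steps(4) = steps(3) + steps(2) = 3 + 2 = 5
steps(5) = steps(4) + steps(3) = 5 + 3 = 8
steps(6) = steps(5) + steps(4) = 8 + 5 = 13
steps(7) = steps(6) + steps(5) = 13 + 8 = 21
steps(8) = steps(7) + steps(6) = 21 + 13 = 34
steps(9) = steps(8) + steps(7) = 34 + 21 = 55
steps(10) = steps(9) + steps(8) = 55 + 34 = 89
steps(11) = steps(10) + steps(9) = 89 + 55 = 144
steps(12) = steps(11) + steps(10) = 144 + 89 = 233
steps(13) = steps(12) + steps(11) = 233 + 144 = 377
steps(14) = steps(13) + steps(12) = 377 + 233 = 610
steps(15) = steps(14) + steps(13) = 610 + 377 = 987
steps(16) = steps(15) + steps(14) = 987 + 610 = 1597
steps(17) = steps(16) + steps(15) = 1597 + 987 = 2584
steps(18) = steps(17) + steps(16) = 2584 + 1597 = 4181
steps(19) = steps(18) + steps(17) = 4181 + 2584 = 6765

6765


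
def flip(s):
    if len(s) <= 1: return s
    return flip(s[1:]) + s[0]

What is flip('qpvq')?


flip('qpvq') = flip('pvq') + 'q'
flip('pvq') = flip('vq') + 'p'
flip('vq') = flip('q') + 'v'
flip('q') = 'q'  (base case)
Concatenating: 'q' + 'v' + 'p' + 'q' = 'qvpq'

qvpq


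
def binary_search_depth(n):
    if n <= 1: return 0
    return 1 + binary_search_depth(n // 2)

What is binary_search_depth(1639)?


1639 / 2 = 819
819 / 2 = 409
409 / 2 = 204
204 / 2 = 102
102 / 2 = 51
51 / 2 = 25
25 / 2 = 12
12 / 2 = 6
6 / 2 = 3
3 / 2 = 1
Reached 1 after 10 halvings

10


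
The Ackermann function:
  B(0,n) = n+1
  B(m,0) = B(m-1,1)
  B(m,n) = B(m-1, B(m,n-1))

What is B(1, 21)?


B(1, 21) = B(0, B(1, 20))
  B(1, 20) = B(0, B(1, 19))
    B(1, 19) = B(0, B(1, 18))
      B(1, 18) = B(0, B(1, 17))
        B(1, 17) = B(0, B(1, 16))
          B(1, 16) = B(0, B(1, 15))
          B(1, 15) = B(0, B(1, 14))
          B(1, 14) = B(0, B(1, 13))
          B(1, 13) = B(0, B(1, 12))
          B(1, 12) = B(0, B(1, 11))
          B(1, 11) = B(0, B(1, 10))
          B(1, 10) = B(0, B(1, 9))
          B(1, 9) = B(0, B(1, 8))
          B(1, 8) = B(0, B(1, 7))
          B(1, 7) = B(0, B(1, 6))
          B(1, 6) = B(0, B(1, 5))
          B(1, 5) = B(0, B(1, 4))
          B(1, 4) = B(0, B(1, 3))
          B(1, 3) = B(0, B(1, 2))
          B(1, 2) = B(0, B(1, 1))
          B(1, 1) = B(0, B(1, 0))
          B(1, 0) = B(0, 1)
          B(0, 1) = 2
            = B(0, 2)
          B(0, 2) = 3
... (trace truncated)
Result: B(1, 21) = 23

23


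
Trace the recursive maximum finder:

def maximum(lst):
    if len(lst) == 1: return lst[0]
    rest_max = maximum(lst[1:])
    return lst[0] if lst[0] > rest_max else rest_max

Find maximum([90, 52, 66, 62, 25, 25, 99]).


maximum([90, 52, 66, 62, 25, 25, 99]): compare 90 with maximum([52, 66, 62, 25, 25, 99])
maximum([52, 66, 62, 25, 25, 99]): compare 52 with maximum([66, 62, 25, 25, 99])
maximum([66, 62, 25, 25, 99]): compare 66 with maximum([62, 25, 25, 99])
maximum([62, 25, 25, 99]): compare 62 with maximum([25, 25, 99])
maximum([25, 25, 99]): compare 25 with maximum([25, 99])
maximum([25, 99]): compare 25 with maximum([99])
maximum([99]) = 99  (base case)
Compare 25 with 99 -> 99
Compare 25 with 99 -> 99
Compare 62 with 99 -> 99
Compare 66 with 99 -> 99
Compare 52 with 99 -> 99
Compare 90 with 99 -> 99

99


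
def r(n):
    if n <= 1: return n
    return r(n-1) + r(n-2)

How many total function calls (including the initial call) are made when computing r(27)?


Let C(n) = total calls for r(n)
C(0) = 1, C(1) = 1
C(2) = 1 + C(1) + C(0) = 1 + 1 + 1 = 3
C(3) = 1 + C(2) + C(1) = 1 + 3 + 1 = 5
C(4) = 1 + C(3) + C(2) = 1 + 5 + 3 = 9
C(5) = 1 + C(4) + C(3) = 1 + 9 + 5 = 15
C(6) = 1 + C(5) + C(4) = 1 + 15 + 9 = 25
C(7) = 1 + C(6) + C(5) = 1 + 25 + 15 = 41
C(8) = 1 + C(7) + C(6) = 1 + 41 + 25 = 67
C(9) = 1 + C(8) + C(7) = 1 + 67 + 41 = 109
C(10) = 1 + C(9) + C(8) = 1 + 109 + 67 = 177
C(11) = 1 + C(10) + C(9) = 1 + 177 + 109 = 287
C(12) = 1 + C(11) + C(10) = 1 + 287 + 177 = 465
C(13) = 1 + C(12) + C(11) = 1 + 465 + 287 = 753
C(14) = 1 + C(13) + C(12) = 1 + 753 + 465 = 1219
C(15) = 1 + C(14) + C(13) = 1 + 1219 + 753 = 1973
C(16) = 1 + C(15) + C(14) = 1 + 1973 + 1219 = 3193
C(17) = 1 + C(16) + C(15) = 1 + 3193 + 1973 = 5167
C(18) = 1 + C(17) + C(16) = 1 + 5167 + 3193 = 8361
C(19) = 1 + C(18) + C(17) = 1 + 8361 + 5167 = 13529
C(20) = 1 + C(19) + C(18) = 1 + 13529 + 8361 = 21891
C(21) = 1 + C(20) + C(19) = 1 + 21891 + 13529 = 35421
C(22) = 1 + C(21) + C(20) = 1 + 35421 + 21891 = 57313
C(23) = 1 + C(22) + C(21) = 1 + 57313 + 35421 = 92735
C(24) = 1 + C(23) + C(22) = 1 + 92735 + 57313 = 150049
C(25) = 1 + C(24) + C(23) = 1 + 150049 + 92735 = 242785
C(26) = 1 + C(25) + C(24) = 1 + 242785 + 150049 = 392835
C(27) = 1 + C(26) + C(25) = 1 + 392835 + 242785 = 635621

635621


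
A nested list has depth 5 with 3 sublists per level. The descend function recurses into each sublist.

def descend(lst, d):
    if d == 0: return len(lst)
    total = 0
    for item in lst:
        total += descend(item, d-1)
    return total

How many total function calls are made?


At depth 0 (root): 1 call
At depth 1: each of 1 parents calls descend on 3 children = 3 calls
At depth 2: each of 3 parents calls descend on 3 children = 9 calls
At depth 3: each of 9 parents calls descend on 3 children = 27 calls
At depth 4: each of 27 parents calls descend on 3 children = 81 calls
At depth 5: each of 81 parents calls descend on 3 children = 243 calls
Total: 1 + 3 + 9 + 27 + 81 + 243 = 364

364


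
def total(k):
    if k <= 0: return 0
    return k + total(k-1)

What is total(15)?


total(15)
= 15 + 14 + 13 + 12 + 11 + 10 + 9 + 8 + 7 + 6 + 5 + 4 + 3 + 2 + 1 + total(0)
= 15 + 14 + 13 + 12 + 11 + 10 + 9 + 8 + 7 + 6 + 5 + 4 + 3 + 2 + 1 + 0
= 120

120


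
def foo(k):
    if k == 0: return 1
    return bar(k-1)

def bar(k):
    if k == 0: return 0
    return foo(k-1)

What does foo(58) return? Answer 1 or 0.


foo(58) = bar(57)
bar(57) = foo(56)
foo(56) = bar(55)
bar(55) = foo(54)
foo(54) = bar(53)
bar(53) = foo(52)
foo(52) = bar(51)
bar(51) = foo(50)
foo(50) = bar(49)
bar(49) = foo(48)
foo(48) = bar(47)
bar(47) = foo(46)
foo(46) = bar(45)
bar(45) = foo(44)
foo(44) = bar(43)
bar(43) = foo(42)
foo(42) = bar(41)
bar(41) = foo(40)
foo(40) = bar(39)
bar(39) = foo(38)
foo(38) = bar(37)
bar(37) = foo(36)
foo(36) = bar(35)
bar(35) = foo(34)
foo(34) = bar(33)
bar(33) = foo(32)
foo(32) = bar(31)
bar(31) = foo(30)
foo(30) = bar(29)
bar(29) = foo(28)
foo(28) = bar(27)
bar(27) = foo(26)
foo(26) = bar(25)
bar(25) = foo(24)
foo(24) = bar(23)
bar(23) = foo(22)
foo(22) = bar(21)
bar(21) = foo(20)
foo(20) = bar(19)
bar(19) = foo(18)
foo(18) = bar(17)
bar(17) = foo(16)
foo(16) = bar(15)
bar(15) = foo(14)
foo(14) = bar(13)
bar(13) = foo(12)
foo(12) = bar(11)
bar(11) = foo(10)
foo(10) = bar(9)
bar(9) = foo(8)
foo(8) = bar(7)
bar(7) = foo(6)
foo(6) = bar(5)
bar(5) = foo(4)
foo(4) = bar(3)
bar(3) = foo(2)
foo(2) = bar(1)
bar(1) = foo(0)
foo(0) = 1  (base case)
Result: 1

1


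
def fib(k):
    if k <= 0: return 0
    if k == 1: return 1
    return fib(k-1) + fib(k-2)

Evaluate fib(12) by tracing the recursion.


Computing fib(12) bottom-up:
fib(0) = 0
fib(1) = 1
fib(2) = fib(1) + fib(0) = 1 + 0 = 1
fib(3) = fib(2) + fib(1) = 1 + 1 = 2
fib(4) = fib(3) + fib(2) = 2 + 1 = 3
fib(5) = fib(4) + fib(3) = 3 + 2 = 5
fib(6) = fib(5) + fib(4) = 5 + 3 = 8
fib(7) = fib(6) + fib(5) = 8 + 5 = 13
fib(8) = fib(7) + fib(6) = 13 + 8 = 21
fib(9) = fib(8) + fib(7) = 21 + 13 = 34
fib(10) = fib(9) + fib(8) = 34 + 21 = 55
fib(11) = fib(10) + fib(9) = 55 + 34 = 89
fib(12) = fib(11) + fib(10) = 89 + 55 = 144

144


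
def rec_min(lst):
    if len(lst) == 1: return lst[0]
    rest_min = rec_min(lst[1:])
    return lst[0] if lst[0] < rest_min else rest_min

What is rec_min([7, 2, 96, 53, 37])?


rec_min([7, 2, 96, 53, 37]): compare 7 with rec_min([2, 96, 53, 37])
rec_min([2, 96, 53, 37]): compare 2 with rec_min([96, 53, 37])
rec_min([96, 53, 37]): compare 96 with rec_min([53, 37])
rec_min([53, 37]): compare 53 with rec_min([37])
rec_min([37]) = 37  (base case)
Compare 53 with 37 -> 37
Compare 96 with 37 -> 37
Compare 2 with 37 -> 2
Compare 7 with 2 -> 2

2


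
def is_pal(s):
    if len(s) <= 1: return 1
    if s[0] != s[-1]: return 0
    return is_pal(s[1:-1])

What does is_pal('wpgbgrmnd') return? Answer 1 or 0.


is_pal('wpgbgrmnd'): s[0]='w' != s[-1]='d' -> return 0
Result: 0 (not a palindrome)

0


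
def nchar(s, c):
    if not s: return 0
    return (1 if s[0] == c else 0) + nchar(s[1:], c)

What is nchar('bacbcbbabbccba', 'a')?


s[0]='b' != 'a' -> 0
s[0]='a' == 'a' -> 1
s[0]='c' != 'a' -> 0
s[0]='b' != 'a' -> 0
s[0]='c' != 'a' -> 0
s[0]='b' != 'a' -> 0
s[0]='b' != 'a' -> 0
s[0]='a' == 'a' -> 1
s[0]='b' != 'a' -> 0
s[0]='b' != 'a' -> 0
s[0]='c' != 'a' -> 0
s[0]='c' != 'a' -> 0
s[0]='b' != 'a' -> 0
s[0]='a' == 'a' -> 1
Sum: 0 + 1 + 0 + 0 + 0 + 0 + 0 + 1 + 0 + 0 + 0 + 0 + 0 + 1 = 3

3


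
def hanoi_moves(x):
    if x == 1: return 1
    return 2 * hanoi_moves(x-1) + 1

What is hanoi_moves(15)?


hanoi_moves(15) = 2 * hanoi_moves(14) + 1
hanoi_moves(14) = 2 * hanoi_moves(13) + 1
hanoi_moves(13) = 2 * hanoi_moves(12) + 1
hanoi_moves(12) = 2 * hanoi_moves(11) + 1
hanoi_moves(11) = 2 * hanoi_moves(10) + 1
hanoi_moves(10) = 2 * hanoi_moves(9) + 1
hanoi_moves(9) = 2 * hanoi_moves(8) + 1
hanoi_moves(8) = 2 * hanoi_moves(7) + 1
hanoi_moves(7) = 2 * hanoi_moves(6) + 1
hanoi_moves(6) = 2 * hanoi_moves(5) + 1
hanoi_moves(5) = 2 * hanoi_moves(4) + 1
hanoi_moves(4) = 2 * hanoi_moves(3) + 1
hanoi_moves(3) = 2 * hanoi_moves(2) + 1
hanoi_moves(2) = 2 * hanoi_moves(1) + 1
hanoi_moves(1) = 1  (base case)
hanoi_moves(2) = 2 * 1 + 1 = 3
hanoi_moves(3) = 2 * 3 + 1 = 7
hanoi_moves(4) = 2 * 7 + 1 = 15
hanoi_moves(5) = 2 * 15 + 1 = 31
hanoi_moves(6) = 2 * 31 + 1 = 63
hanoi_moves(7) = 2 * 63 + 1 = 127
hanoi_moves(8) = 2 * 127 + 1 = 255
hanoi_moves(9) = 2 * 255 + 1 = 511
hanoi_moves(10) = 2 * 511 + 1 = 1023
hanoi_moves(11) = 2 * 1023 + 1 = 2047
hanoi_moves(12) = 2 * 2047 + 1 = 4095
hanoi_moves(13) = 2 * 4095 + 1 = 8191
hanoi_moves(14) = 2 * 8191 + 1 = 16383
hanoi_moves(15) = 2 * 16383 + 1 = 32767

32767


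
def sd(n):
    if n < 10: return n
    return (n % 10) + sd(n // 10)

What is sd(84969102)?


sd(84969102) = 2 + sd(8496910)
sd(8496910) = 0 + sd(849691)
sd(849691) = 1 + sd(84969)
sd(84969) = 9 + sd(8496)
sd(8496) = 6 + sd(849)
sd(849) = 9 + sd(84)
sd(84) = 4 + sd(8)
sd(8) = 8  (base case)
Total: 2 + 0 + 1 + 9 + 6 + 9 + 4 + 8 = 39

39


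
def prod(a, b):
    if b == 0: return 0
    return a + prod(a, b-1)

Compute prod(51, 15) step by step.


prod(51, 15) = 51 + prod(51, 14)
prod(51, 14) = 51 + prod(51, 13)
prod(51, 13) = 51 + prod(51, 12)
prod(51, 12) = 51 + prod(51, 11)
prod(51, 11) = 51 + prod(51, 10)
prod(51, 10) = 51 + prod(51, 9)
prod(51, 9) = 51 + prod(51, 8)
prod(51, 8) = 51 + prod(51, 7)
prod(51, 7) = 51 + prod(51, 6)
prod(51, 6) = 51 + prod(51, 5)
prod(51, 5) = 51 + prod(51, 4)
prod(51, 4) = 51 + prod(51, 3)
prod(51, 3) = 51 + prod(51, 2)
prod(51, 2) = 51 + prod(51, 1)
prod(51, 1) = 51 + prod(51, 0)
prod(51, 0) = 0  (base case)
Total: 51 + 51 + 51 + 51 + 51 + 51 + 51 + 51 + 51 + 51 + 51 + 51 + 51 + 51 + 51 + 0 = 765

765


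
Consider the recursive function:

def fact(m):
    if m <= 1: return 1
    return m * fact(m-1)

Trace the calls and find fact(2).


fact(2)
= 2 * fact(1)
= 2 * 1
= 2

2


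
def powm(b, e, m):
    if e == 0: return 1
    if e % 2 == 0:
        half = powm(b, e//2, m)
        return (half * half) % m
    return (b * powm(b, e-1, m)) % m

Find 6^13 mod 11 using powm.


powm(6, 13, 11): e is odd, compute powm(6, 12, 11)
  powm(6, 12, 11): e is even, compute powm(6, 6, 11)
    powm(6, 6, 11): e is even, compute powm(6, 3, 11)
      powm(6, 3, 11): e is odd, compute powm(6, 2, 11)
        powm(6, 2, 11): e is even, compute powm(6, 1, 11)
          powm(6, 1, 11): e is odd, compute powm(6, 0, 11)
          powm(6, 0, 11) = 1
          (6 * 1) % 11 = 6
        half=6, (6*6) % 11 = 3
      (6 * 3) % 11 = 7
    half=7, (7*7) % 11 = 5
  half=5, (5*5) % 11 = 3
(6 * 3) % 11 = 7

7


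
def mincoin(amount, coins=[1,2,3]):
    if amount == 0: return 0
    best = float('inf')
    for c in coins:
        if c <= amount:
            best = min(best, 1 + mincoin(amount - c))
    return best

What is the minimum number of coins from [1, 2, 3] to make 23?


Building up with DP:
mincoin(0) = 0
mincoin(1) = min(1+mincoin(0)=1+0=1) = 1
mincoin(2) = min(1+mincoin(1)=1+1=2, 1+mincoin(0)=1+0=1) = 1
mincoin(3) = min(1+mincoin(2)=1+1=2, 1+mincoin(1)=1+1=2, 1+mincoin(0)=1+0=1) = 1
mincoin(4) = min(1+mincoin(3)=1+1=2, 1+mincoin(2)=1+1=2, 1+mincoin(1)=1+1=2) = 2
mincoin(5) = min(1+mincoin(4)=1+2=3, 1+mincoin(3)=1+1=2, 1+mincoin(2)=1+1=2) = 2
mincoin(6) = min(1+mincoin(5)=1+2=3, 1+mincoin(4)=1+2=3, 1+mincoin(3)=1+1=2) = 2
mincoin(7) = min(1+mincoin(6)=1+2=3, 1+mincoin(5)=1+2=3, 1+mincoin(4)=1+2=3) = 3
mincoin(8) = min(1+mincoin(7)=1+3=4, 1+mincoin(6)=1+2=3, 1+mincoin(5)=1+2=3) = 3
mincoin(9) = min(1+mincoin(8)=1+3=4, 1+mincoin(7)=1+3=4, 1+mincoin(6)=1+2=3) = 3
mincoin(10) = min(1+mincoin(9)=1+3=4, 1+mincoin(8)=1+3=4, 1+mincoin(7)=1+3=4) = 4
mincoin(11) = min(1+mincoin(10)=1+4=5, 1+mincoin(9)=1+3=4, 1+mincoin(8)=1+3=4) = 4
mincoin(12) = min(1+mincoin(11)=1+4=5, 1+mincoin(10)=1+4=5, 1+mincoin(9)=1+3=4) = 4
mincoin(13) = min(1+mincoin(12)=1+4=5, 1+mincoin(11)=1+4=5, 1+mincoin(10)=1+4=5) = 5
mincoin(14) = min(1+mincoin(13)=1+5=6, 1+mincoin(12)=1+4=5, 1+mincoin(11)=1+4=5) = 5
mincoin(15) = min(1+mincoin(14)=1+5=6, 1+mincoin(13)=1+5=6, 1+mincoin(12)=1+4=5) = 5
mincoin(16) = min(1+mincoin(15)=1+5=6, 1+mincoin(14)=1+5=6, 1+mincoin(13)=1+5=6) = 6
mincoin(17) = min(1+mincoin(16)=1+6=7, 1+mincoin(15)=1+5=6, 1+mincoin(14)=1+5=6) = 6
mincoin(18) = min(1+mincoin(17)=1+6=7, 1+mincoin(16)=1+6=7, 1+mincoin(15)=1+5=6) = 6
mincoin(19) = min(1+mincoin(18)=1+6=7, 1+mincoin(17)=1+6=7, 1+mincoin(16)=1+6=7) = 7
mincoin(20) = min(1+mincoin(19)=1+7=8, 1+mincoin(18)=1+6=7, 1+mincoin(17)=1+6=7) = 7
mincoin(21) = min(1+mincoin(20)=1+7=8, 1+mincoin(19)=1+7=8, 1+mincoin(18)=1+6=7) = 7
mincoin(22) = min(1+mincoin(21)=1+7=8, 1+mincoin(20)=1+7=8, 1+mincoin(19)=1+7=8) = 8
mincoin(23) = min(1+mincoin(22)=1+8=9, 1+mincoin(21)=1+7=8, 1+mincoin(20)=1+7=8) = 8

8


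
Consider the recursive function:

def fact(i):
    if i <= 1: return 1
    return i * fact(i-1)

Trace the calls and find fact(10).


fact(10)
= 10 * fact(9)
= 10 * 9 * fact(8)
= 10 * 9 * 8 * fact(7)
= 10 * 9 * 8 * 7 * fact(6)
= 10 * 9 * 8 * 7 * 6 * fact(5)
= 10 * 9 * 8 * 7 * 6 * 5 * fact(4)
= 10 * 9 * 8 * 7 * 6 * 5 * 4 * fact(3)
= 10 * 9 * 8 * 7 * 6 * 5 * 4 * 3 * fact(2)
= 10 * 9 * 8 * 7 * 6 * 5 * 4 * 3 * 2 * fact(1)
= 10 * 9 * 8 * 7 * 6 * 5 * 4 * 3 * 2 * 1
= 3628800

3628800
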